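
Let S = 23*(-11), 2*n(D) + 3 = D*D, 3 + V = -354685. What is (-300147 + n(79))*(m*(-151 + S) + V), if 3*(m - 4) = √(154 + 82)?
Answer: 105832264512 + 239998624*√59/3 ≈ 1.0645e+11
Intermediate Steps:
V = -354688 (V = -3 - 354685 = -354688)
m = 4 + 2*√59/3 (m = 4 + √(154 + 82)/3 = 4 + √236/3 = 4 + (2*√59)/3 = 4 + 2*√59/3 ≈ 9.1208)
n(D) = -3/2 + D²/2 (n(D) = -3/2 + (D*D)/2 = -3/2 + D²/2)
S = -253
(-300147 + n(79))*(m*(-151 + S) + V) = (-300147 + (-3/2 + (½)*79²))*((4 + 2*√59/3)*(-151 - 253) - 354688) = (-300147 + (-3/2 + (½)*6241))*((4 + 2*√59/3)*(-404) - 354688) = (-300147 + (-3/2 + 6241/2))*((-1616 - 808*√59/3) - 354688) = (-300147 + 3119)*(-356304 - 808*√59/3) = -297028*(-356304 - 808*√59/3) = 105832264512 + 239998624*√59/3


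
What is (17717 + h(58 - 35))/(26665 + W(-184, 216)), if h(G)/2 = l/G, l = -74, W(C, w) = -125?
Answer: 407343/610420 ≈ 0.66732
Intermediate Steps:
h(G) = -148/G (h(G) = 2*(-74/G) = -148/G)
(17717 + h(58 - 35))/(26665 + W(-184, 216)) = (17717 - 148/(58 - 35))/(26665 - 125) = (17717 - 148/23)/26540 = (17717 - 148*1/23)*(1/26540) = (17717 - 148/23)*(1/26540) = (407343/23)*(1/26540) = 407343/610420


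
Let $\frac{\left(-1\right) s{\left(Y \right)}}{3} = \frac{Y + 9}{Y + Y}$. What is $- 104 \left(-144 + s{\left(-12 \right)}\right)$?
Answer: $15015$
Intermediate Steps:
$s{\left(Y \right)} = - \frac{3 \left(9 + Y\right)}{2 Y}$ ($s{\left(Y \right)} = - 3 \frac{Y + 9}{Y + Y} = - 3 \frac{9 + Y}{2 Y} = - \frac{3 \left(9 + Y\right)}{2 Y}$)
$- 104 \left(-144 + s{\left(-12 \right)}\right) = - 104 \left(-144 + \frac{3 \left(-9 - -12\right)}{2 \left(-12\right)}\right) = - 104 \left(-144 + \frac{3}{2} \left(- \frac{1}{12}\right) \left(-9 + 12\right)\right) = - 104 \left(-144 + \frac{3}{2} \left(- \frac{1}{12}\right) 3\right) = - 104 \left(-144 - \frac{3}{8}\right) = \left(-104\right) \left(- \frac{1155}{8}\right) = 15015$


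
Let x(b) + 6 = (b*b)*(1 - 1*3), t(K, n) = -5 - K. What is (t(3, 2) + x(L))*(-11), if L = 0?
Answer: 154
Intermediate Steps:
x(b) = -6 - 2*b² (x(b) = -6 + (b*b)*(1 - 1*3) = -6 + b²*(1 - 3) = -6 + b²*(-2) = -6 - 2*b²)
(t(3, 2) + x(L))*(-11) = ((-5 - 1*3) + (-6 - 2*0²))*(-11) = ((-5 - 3) + (-6 - 2*0))*(-11) = (-8 + (-6 + 0))*(-11) = (-8 - 6)*(-11) = -14*(-11) = 154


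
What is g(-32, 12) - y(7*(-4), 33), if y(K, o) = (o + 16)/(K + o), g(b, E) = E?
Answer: 11/5 ≈ 2.2000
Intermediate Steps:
y(K, o) = (16 + o)/(K + o)
g(-32, 12) - y(7*(-4), 33) = 12 - (16 + 33)/(7*(-4) + 33) = 12 - 49/(-28 + 33) = 12 - 49/5 = 11/5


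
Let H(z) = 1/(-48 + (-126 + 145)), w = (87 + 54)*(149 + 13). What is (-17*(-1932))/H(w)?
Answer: -952476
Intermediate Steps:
w = 22842 (w = 141*162 = 22842)
H(z) = -1/29 (H(z) = 1/(-48 + 19) = 1/(-29) = -1/29)
(-17*(-1932))/H(w) = (-17*(-1932))/(-1/29) = 32844*(-29) = -952476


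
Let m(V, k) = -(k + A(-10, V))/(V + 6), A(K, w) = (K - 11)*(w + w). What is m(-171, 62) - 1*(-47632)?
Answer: 7866524/165 ≈ 47676.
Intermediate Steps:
A(K, w) = 2*w*(-11 + K) (A(K, w) = (-11 + K)*(2*w) = 2*w*(-11 + K))
m(V, k) = -(k - 42*V)/(6 + V) (m(V, k) = -(k + 2*V*(-11 - 10))/(V + 6) = -(k + 2*V*(-21))/(6 + V) = -(k - 42*V)/(6 + V))
m(-171, 62) - 1*(-47632) = (-1*62 + 42*(-171))/(6 - 171) - 1*(-47632) = (-62 - 7182)/(-165) + 47632 = -1/165*(-7244) + 47632 = 7244/165 + 47632 = 7866524/165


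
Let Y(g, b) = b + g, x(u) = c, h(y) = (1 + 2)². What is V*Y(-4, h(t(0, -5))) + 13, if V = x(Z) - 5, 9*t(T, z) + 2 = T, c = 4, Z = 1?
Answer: 8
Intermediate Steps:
t(T, z) = -2/9 + T/9
h(y) = 9 (h(y) = 3² = 9)
x(u) = 4
V = -1 (V = 4 - 5 = -1)
V*Y(-4, h(t(0, -5))) + 13 = -(9 - 4) + 13 = -1*5 + 13 = -5 + 13 = 8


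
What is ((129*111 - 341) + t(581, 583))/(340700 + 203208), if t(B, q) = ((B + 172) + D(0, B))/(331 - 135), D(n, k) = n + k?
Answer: 1370511/53302984 ≈ 0.025712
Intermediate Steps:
D(n, k) = k + n
t(B, q) = 43/49 + B/98 (t(B, q) = ((B + 172) + (B + 0))/(331 - 135) = ((172 + B) + B)/196 = (172 + 2*B)*(1/196) = 43/49 + B/98)
((129*111 - 341) + t(581, 583))/(340700 + 203208) = ((129*111 - 341) + (43/49 + (1/98)*581))/(340700 + 203208) = ((14319 - 341) + (43/49 + 83/14))/543908 = (13978 + 667/98)*(1/543908) = (1370511/98)*(1/543908) = 1370511/53302984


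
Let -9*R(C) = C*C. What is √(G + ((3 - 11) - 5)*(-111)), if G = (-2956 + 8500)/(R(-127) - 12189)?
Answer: √5710253292255/62915 ≈ 37.982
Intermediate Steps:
R(C) = -C²/9 (R(C) = -C*C/9 = -C²/9)
G = -24948/62915 (G = (-2956 + 8500)/(-⅑*(-127)² - 12189) = 5544/(-⅑*16129 - 12189) = 5544/(-16129/9 - 12189) = 5544/(-125830/9) = 5544*(-9/125830) = -24948/62915 ≈ -0.39653)
√(G + ((3 - 11) - 5)*(-111)) = √(-24948/62915 + ((3 - 11) - 5)*(-111)) = √(-24948/62915 + (-8 - 5)*(-111)) = √(-24948/62915 - 13*(-111)) = √(-24948/62915 + 1443) = √(90761397/62915) = √5710253292255/62915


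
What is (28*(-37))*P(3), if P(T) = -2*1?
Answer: 2072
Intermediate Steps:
P(T) = -2
(28*(-37))*P(3) = (28*(-37))*(-2) = -1036*(-2) = 2072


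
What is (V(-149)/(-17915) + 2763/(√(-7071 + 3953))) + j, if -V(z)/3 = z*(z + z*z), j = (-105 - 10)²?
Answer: 227068631/17915 - 2763*I*√3118/3118 ≈ 12675.0 - 49.482*I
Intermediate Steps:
j = 13225 (j = (-115)² = 13225)
V(z) = -3*z*(z + z²) (V(z) = -3*z*(z + z*z) = -3*z*(z + z²))
(V(-149)/(-17915) + 2763/(√(-7071 + 3953))) + j = ((3*(-149)²*(-1 - 1*(-149)))/(-17915) + 2763/(√(-7071 + 3953))) + 13225 = ((3*22201*(-1 + 149))*(-1/17915) + 2763/(√(-3118))) + 13225 = ((3*22201*148)*(-1/17915) + 2763/((I*√3118))) + 13225 = (9857244*(-1/17915) + 2763*(-I*√3118/3118)) + 13225 = (-9857244/17915 - 2763*I*√3118/3118) + 13225 = 227068631/17915 - 2763*I*√3118/3118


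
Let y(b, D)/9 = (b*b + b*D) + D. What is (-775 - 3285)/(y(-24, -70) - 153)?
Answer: -4060/19521 ≈ -0.20798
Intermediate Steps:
y(b, D) = 9*D + 9*b² + 9*D*b (y(b, D) = 9*((b*b + b*D) + D) = 9*((b² + D*b) + D) = 9*(D + b² + D*b) = 9*D + 9*b² + 9*D*b)
(-775 - 3285)/(y(-24, -70) - 153) = (-775 - 3285)/((9*(-70) + 9*(-24)² + 9*(-70)*(-24)) - 153) = -4060/((-630 + 9*576 + 15120) - 153) = -4060/((-630 + 5184 + 15120) - 153) = -4060/(19674 - 153) = -4060/19521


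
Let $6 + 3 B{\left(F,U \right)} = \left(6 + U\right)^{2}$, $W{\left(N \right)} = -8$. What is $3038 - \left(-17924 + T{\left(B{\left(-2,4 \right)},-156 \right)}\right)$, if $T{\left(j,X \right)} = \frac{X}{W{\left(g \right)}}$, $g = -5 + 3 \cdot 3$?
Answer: $\frac{41885}{2} \approx 20943.0$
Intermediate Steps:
$g = 4$ ($g = -5 + 9 = 4$)
$B{\left(F,U \right)} = -2 + \frac{\left(6 + U\right)^{2}}{3}$
$T{\left(j,X \right)} = - \frac{X}{8}$ ($T{\left(j,X \right)} = \frac{X}{-8} = X \left(- \frac{1}{8}\right) = - \frac{X}{8}$)
$3038 - \left(-17924 + T{\left(B{\left(-2,4 \right)},-156 \right)}\right) = 3038 + \left(17924 - \left(- \frac{1}{8}\right) \left(-156\right)\right) = 3038 + \left(17924 - \frac{39}{2}\right) = 3038 + \frac{35809}{2} = \frac{41885}{2}$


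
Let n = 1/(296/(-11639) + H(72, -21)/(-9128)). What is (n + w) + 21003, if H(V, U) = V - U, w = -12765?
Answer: 31068946178/3784315 ≈ 8209.9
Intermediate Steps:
n = -106240792/3784315 (n = 1/(296/(-11639) + (72 - 1*(-21))/(-9128)) = 1/(296*(-1/11639) + (72 + 21)*(-1/9128)) = 1/(-296/11639 + 93*(-1/9128)) = 1/(-296/11639 - 93/9128) = 1/(-3784315/106240792) = -106240792/3784315 ≈ -28.074)
(n + w) + 21003 = (-106240792/3784315 - 12765) + 21003 = -48413021767/3784315 + 21003 = 31068946178/3784315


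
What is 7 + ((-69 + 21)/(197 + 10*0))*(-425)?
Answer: 21779/197 ≈ 110.55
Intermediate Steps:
7 + ((-69 + 21)/(197 + 10*0))*(-425) = 7 - 48/(197 + 0)*(-425) = 7 - 48/197*(-425) = 7 + 20400/197 = 21779/197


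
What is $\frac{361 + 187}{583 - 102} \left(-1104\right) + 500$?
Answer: $- \frac{364492}{481} \approx -757.78$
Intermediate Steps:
$\frac{361 + 187}{583 - 102} \left(-1104\right) + 500 = \frac{548}{481} \left(-1104\right) + 500 = - \frac{604992}{481} + 500 = - \frac{364492}{481}$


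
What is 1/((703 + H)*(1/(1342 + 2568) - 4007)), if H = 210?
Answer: -3910/14304307897 ≈ -2.7334e-7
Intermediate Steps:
1/((703 + H)*(1/(1342 + 2568) - 4007)) = 1/((703 + 210)*(1/(1342 + 2568) - 4007)) = 1/(913*(1/3910 - 4007)) = 1/(913*(-15667369/3910)) = 1/(-14304307897/3910) = -3910/14304307897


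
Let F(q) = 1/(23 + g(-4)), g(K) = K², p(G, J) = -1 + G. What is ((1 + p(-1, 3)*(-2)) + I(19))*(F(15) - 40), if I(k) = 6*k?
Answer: -185521/39 ≈ -4756.9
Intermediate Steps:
F(q) = 1/39 (F(q) = 1/(23 + (-4)²) = 1/(23 + 16) = 1/39)
((1 + p(-1, 3)*(-2)) + I(19))*(F(15) - 40) = ((1 + (-1 - 1)*(-2)) + 6*19)*(1/39 - 40) = ((1 - 2*(-2)) + 114)*(-1559/39) = ((1 + 4) + 114)*(-1559/39) = (5 + 114)*(-1559/39) = 119*(-1559/39) = -185521/39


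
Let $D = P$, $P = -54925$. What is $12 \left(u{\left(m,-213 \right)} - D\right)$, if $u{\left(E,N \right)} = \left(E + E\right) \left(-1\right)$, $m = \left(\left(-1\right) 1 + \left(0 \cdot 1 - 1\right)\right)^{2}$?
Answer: $659004$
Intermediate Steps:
$D = -54925$
$m = 4$ ($m = \left(-1 + \left(0 - 1\right)\right)^{2} = \left(-1 - 1\right)^{2} = \left(-2\right)^{2} = 4$)
$u{\left(E,N \right)} = - 2 E$ ($u{\left(E,N \right)} = 2 E \left(-1\right) = - 2 E$)
$12 \left(u{\left(m,-213 \right)} - D\right) = 12 \left(\left(-2\right) 4 - -54925\right) = 12 \left(-8 + 54925\right) = 12 \cdot 54917 = 659004$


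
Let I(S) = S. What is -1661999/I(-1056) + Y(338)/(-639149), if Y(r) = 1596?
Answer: 151751901925/96420192 ≈ 1573.9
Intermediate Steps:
-1661999/I(-1056) + Y(338)/(-639149) = -1661999/(-1056) + 1596/(-639149) = -1661999*(-1/1056) + 1596*(-1/639149) = 1661999/1056 - 228/91307 = 151751901925/96420192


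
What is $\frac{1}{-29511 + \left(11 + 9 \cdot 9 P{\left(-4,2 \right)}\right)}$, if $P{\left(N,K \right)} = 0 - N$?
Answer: $- \frac{1}{29176} \approx -3.4275 \cdot 10^{-5}$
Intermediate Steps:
$P{\left(N,K \right)} = - N$
$\frac{1}{-29511 + \left(11 + 9 \cdot 9 P{\left(-4,2 \right)}\right)} = \frac{1}{-29511 + \left(11 + 9 \cdot 9 \left(\left(-1\right) \left(-4\right)\right)\right)} = \frac{1}{-29511 + \left(11 + 81 \cdot 4\right)} = \frac{1}{-29511 + \left(11 + 324\right)} = \frac{1}{-29511 + 335} = \frac{1}{-29176} = - \frac{1}{29176}$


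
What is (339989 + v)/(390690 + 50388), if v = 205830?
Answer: 545819/441078 ≈ 1.2375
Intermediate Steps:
(339989 + v)/(390690 + 50388) = (339989 + 205830)/(390690 + 50388) = 545819/441078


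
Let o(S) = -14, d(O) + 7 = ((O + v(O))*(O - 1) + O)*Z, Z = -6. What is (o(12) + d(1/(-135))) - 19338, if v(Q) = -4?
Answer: -117752807/6075 ≈ -19383.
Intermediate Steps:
d(O) = -7 - 6*O - 6*(-1 + O)*(-4 + O) (d(O) = -7 + ((O - 4)*(O - 1) + O)*(-6) = -7 + ((-4 + O)*(-1 + O) + O)*(-6) = -7 + ((-1 + O)*(-4 + O) + O)*(-6) = -7 + (O + (-1 + O)*(-4 + O))*(-6) = -7 + (-6*O - 6*(-1 + O)*(-4 + O)) = -7 - 6*O - 6*(-1 + O)*(-4 + O))
(o(12) + d(1/(-135))) - 19338 = (-14 + (-31 - 6*(1/(-135))² + 24/(-135))) - 19338 = (-14 + (-31 - 6*(-1/135)² + 24*(-1/135))) - 19338 = (-14 + (-31 - 6*1/18225 - 8/45)) - 19338 = (-14 + (-31 - 2/6075 - 8/45)) - 19338 = (-14 - 189407/6075) - 19338 = -274457/6075 - 19338 = -117752807/6075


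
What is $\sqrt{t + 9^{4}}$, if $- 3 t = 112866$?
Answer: $i \sqrt{31061} \approx 176.24 i$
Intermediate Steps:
$t = -37622$ ($t = \left(- \frac{1}{3}\right) 112866 = -37622$)
$\sqrt{t + 9^{4}} = \sqrt{-37622 + 9^{4}} = \sqrt{-37622 + 6561} = \sqrt{-31061} = i \sqrt{31061}$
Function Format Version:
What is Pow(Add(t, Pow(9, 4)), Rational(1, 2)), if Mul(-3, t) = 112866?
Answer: Mul(I, Pow(31061, Rational(1, 2))) ≈ Mul(176.24, I)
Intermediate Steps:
t = -37622 (t = Mul(Rational(-1, 3), 112866) = -37622)
Pow(Add(t, Pow(9, 4)), Rational(1, 2)) = Pow(Add(-37622, Pow(9, 4)), Rational(1, 2)) = Pow(Add(-37622, 6561), Rational(1, 2)) = Pow(-31061, Rational(1, 2)) = Mul(I, Pow(31061, Rational(1, 2)))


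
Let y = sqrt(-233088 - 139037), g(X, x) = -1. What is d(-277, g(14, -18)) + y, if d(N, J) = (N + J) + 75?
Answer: -203 + 5*I*sqrt(14885) ≈ -203.0 + 610.02*I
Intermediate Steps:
d(N, J) = 75 + J + N (d(N, J) = (J + N) + 75 = 75 + J + N)
y = 5*I*sqrt(14885) (y = sqrt(-372125) = 5*I*sqrt(14885) ≈ 610.02*I)
d(-277, g(14, -18)) + y = (75 - 1 - 277) + 5*I*sqrt(14885) = -203 + 5*I*sqrt(14885)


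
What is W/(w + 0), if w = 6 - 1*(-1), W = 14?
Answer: 2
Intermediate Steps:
w = 7 (w = 6 + 1 = 7)
W/(w + 0) = 14/(7 + 0) = 14/7 = 14*(⅐) = 2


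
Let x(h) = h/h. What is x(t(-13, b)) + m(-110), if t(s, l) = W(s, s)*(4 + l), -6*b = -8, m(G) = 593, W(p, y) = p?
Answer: 594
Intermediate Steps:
b = 4/3 (b = -⅙*(-8) = 4/3 ≈ 1.3333)
t(s, l) = s*(4 + l)
x(h) = 1
x(t(-13, b)) + m(-110) = 1 + 593 = 594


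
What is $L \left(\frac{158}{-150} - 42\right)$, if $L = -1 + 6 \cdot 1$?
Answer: $- \frac{3229}{15} \approx -215.27$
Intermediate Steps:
$L = 5$ ($L = -1 + 6 = 5$)
$L \left(\frac{158}{-150} - 42\right) = 5 \left(\frac{158}{-150} - 42\right) = 5 \left(158 \left(- \frac{1}{150}\right) - 42\right) = 5 \left(- \frac{79}{75} - 42\right) = 5 \left(- \frac{3229}{75}\right) = - \frac{3229}{15}$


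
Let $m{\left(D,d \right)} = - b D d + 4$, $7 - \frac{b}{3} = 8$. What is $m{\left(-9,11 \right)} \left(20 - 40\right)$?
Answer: $5860$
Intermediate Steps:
$b = -3$ ($b = 21 - 24 = -3$)
$m{\left(D,d \right)} = 4 + 3 D d$ ($m{\left(D,d \right)} = \left(-1\right) \left(-3\right) D d + 4 = 3 D d + 4 = 4 + 3 D d$)
$m{\left(-9,11 \right)} \left(20 - 40\right) = \left(4 + 3 \left(-9\right) 11\right) \left(20 - 40\right) = \left(4 - 297\right) \left(-20\right) = \left(-293\right) \left(-20\right) = 5860$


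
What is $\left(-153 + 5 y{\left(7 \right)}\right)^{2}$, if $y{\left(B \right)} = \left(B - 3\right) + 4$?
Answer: $12769$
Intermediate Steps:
$y{\left(B \right)} = 1 + B$ ($y{\left(B \right)} = \left(-3 + B\right) + 4 = 1 + B$)
$\left(-153 + 5 y{\left(7 \right)}\right)^{2} = \left(-153 + 5 \left(1 + 7\right)\right)^{2} = \left(-153 + 5 \cdot 8\right)^{2} = \left(-153 + 40\right)^{2} = \left(-113\right)^{2} = 12769$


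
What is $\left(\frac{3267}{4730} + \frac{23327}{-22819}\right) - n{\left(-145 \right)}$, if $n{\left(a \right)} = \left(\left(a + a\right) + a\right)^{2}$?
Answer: $- \frac{1856711121617}{9812170} \approx -1.8923 \cdot 10^{5}$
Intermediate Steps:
$n{\left(a \right)} = 9 a^{2}$ ($n{\left(a \right)} = \left(2 a + a\right)^{2} = \left(3 a\right)^{2} = 9 a^{2}$)
$\left(\frac{3267}{4730} + \frac{23327}{-22819}\right) - n{\left(-145 \right)} = \left(\frac{3267}{4730} + \frac{23327}{-22819}\right) - 9 \left(-145\right)^{2} = \left(3267 \cdot \frac{1}{4730} + 23327 \left(- \frac{1}{22819}\right)\right) - 9 \cdot 21025 = \left(\frac{297}{430} - \frac{23327}{22819}\right) - 189225 = - \frac{3253367}{9812170} - 189225 = - \frac{1856711121617}{9812170}$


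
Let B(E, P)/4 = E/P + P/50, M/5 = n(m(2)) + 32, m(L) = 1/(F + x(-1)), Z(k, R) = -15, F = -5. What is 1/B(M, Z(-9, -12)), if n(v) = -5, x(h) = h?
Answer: -5/186 ≈ -0.026882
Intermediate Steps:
m(L) = -⅙ (m(L) = 1/(-5 - 1) = 1/(-6) = -⅙)
M = 135 (M = 5*(-5 + 32) = 5*27 = 135)
B(E, P) = 2*P/25 + 4*E/P (B(E, P) = 4*(E/P + P/50) = 4*(P/50 + E/P) = 2*P/25 + 4*E/P)
1/B(M, Z(-9, -12)) = 1/((2/25)*(-15) + 4*135/(-15)) = 1/(-6/5 + 4*135*(-1/15)) = 1/(-6/5 - 36) = 1/(-186/5) = -5/186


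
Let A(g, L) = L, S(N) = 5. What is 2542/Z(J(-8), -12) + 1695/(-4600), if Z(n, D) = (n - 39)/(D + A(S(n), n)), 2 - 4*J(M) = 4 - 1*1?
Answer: 114540137/144440 ≈ 792.99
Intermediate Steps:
J(M) = -¼ (J(M) = ½ - (4 - 1*1)/4 = ½ - (4 - 1)/4 = ½ - ¼*3 = ½ - ¾ = -¼)
Z(n, D) = (-39 + n)/(D + n) (Z(n, D) = (n - 39)/(D + n) = (-39 + n)/(D + n))
2542/Z(J(-8), -12) + 1695/(-4600) = 2542/(((-39 - ¼)/(-12 - ¼))) + 1695/(-4600) = 2542/((-157/4/(-49/4))) + 1695*(-1/4600) = 2542/((-4/49*(-157/4))) - 339/920 = 2542/(157/49) - 339/920 = 2542*(49/157) - 339/920 = 124558/157 - 339/920 = 114540137/144440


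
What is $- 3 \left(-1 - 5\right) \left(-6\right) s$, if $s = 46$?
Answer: $-4968$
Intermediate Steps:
$- 3 \left(-1 - 5\right) \left(-6\right) s = - 3 \left(-1 - 5\right) \left(-6\right) 46 = \left(-3\right) \left(-6\right) \left(-6\right) 46 = 18 \left(-6\right) 46 = \left(-108\right) 46 = -4968$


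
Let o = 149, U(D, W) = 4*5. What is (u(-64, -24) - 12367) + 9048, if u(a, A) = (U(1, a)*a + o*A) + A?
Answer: -8199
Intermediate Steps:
U(D, W) = 20
u(a, A) = 20*a + 150*A (u(a, A) = (20*a + 149*A) + A = 20*a + 150*A)
(u(-64, -24) - 12367) + 9048 = ((20*(-64) + 150*(-24)) - 12367) + 9048 = ((-1280 - 3600) - 12367) + 9048 = (-4880 - 12367) + 9048 = -17247 + 9048 = -8199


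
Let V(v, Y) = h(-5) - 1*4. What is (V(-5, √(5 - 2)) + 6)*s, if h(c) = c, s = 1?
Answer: -3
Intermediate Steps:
V(v, Y) = -9 (V(v, Y) = -5 - 1*4 = -5 - 4 = -9)
(V(-5, √(5 - 2)) + 6)*s = (-9 + 6)*1 = -3*1 = -3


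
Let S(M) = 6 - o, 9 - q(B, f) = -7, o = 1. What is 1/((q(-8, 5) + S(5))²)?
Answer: 1/441 ≈ 0.0022676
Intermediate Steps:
q(B, f) = 16 (q(B, f) = 9 - 1*(-7) = 9 + 7 = 16)
S(M) = 5 (S(M) = 6 - 1*1 = 6 - 1 = 5)
1/((q(-8, 5) + S(5))²) = 1/((16 + 5)²) = 1/(21²) = 1/441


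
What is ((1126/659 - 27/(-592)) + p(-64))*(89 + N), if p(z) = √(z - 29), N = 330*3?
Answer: 738451415/390128 + 1079*I*√93 ≈ 1892.8 + 10406.0*I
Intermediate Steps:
N = 990
p(z) = √(-29 + z)
((1126/659 - 27/(-592)) + p(-64))*(89 + N) = ((1126/659 - 27/(-592)) + √(-29 - 64))*(89 + 990) = ((1126*(1/659) - 27*(-1/592)) + √(-93))*1079 = ((1126/659 + 27/592) + I*√93)*1079 = (684385/390128 + I*√93)*1079 = 738451415/390128 + 1079*I*√93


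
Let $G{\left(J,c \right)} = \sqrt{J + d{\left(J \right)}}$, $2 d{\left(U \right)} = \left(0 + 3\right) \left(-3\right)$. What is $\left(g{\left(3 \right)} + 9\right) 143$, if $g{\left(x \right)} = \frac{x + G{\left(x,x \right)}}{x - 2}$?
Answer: $1716 + \frac{143 i \sqrt{6}}{2} \approx 1716.0 + 175.14 i$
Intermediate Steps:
$d{\left(U \right)} = - \frac{9}{2}$ ($d{\left(U \right)} = \frac{\left(0 + 3\right) \left(-3\right)}{2} = \frac{3 \left(-3\right)}{2} = \frac{1}{2} \left(-9\right) = - \frac{9}{2}$)
$G{\left(J,c \right)} = \sqrt{- \frac{9}{2} + J}$ ($G{\left(J,c \right)} = \sqrt{J - \frac{9}{2}} = \sqrt{- \frac{9}{2} + J}$)
$g{\left(x \right)} = \frac{x + \frac{\sqrt{-18 + 4 x}}{2}}{-2 + x}$ ($g{\left(x \right)} = \frac{x + \frac{\sqrt{-18 + 4 x}}{2}}{x - 2} = \frac{x + \frac{\sqrt{-18 + 4 x}}{2}}{-2 + x}$)
$\left(g{\left(3 \right)} + 9\right) 143 = \left(\frac{3 + \frac{\sqrt{-18 + 4 \cdot 3}}{2}}{-2 + 3} + 9\right) 143 = \left(\frac{3 + \frac{\sqrt{-18 + 12}}{2}}{1} + 9\right) 143 = \left(1 \left(3 + \frac{\sqrt{-6}}{2}\right) + 9\right) 143 = \left(1 \left(3 + \frac{i \sqrt{6}}{2}\right) + 9\right) 143 = \left(\left(3 + \frac{i \sqrt{6}}{2}\right) + 9\right) 143 = \left(12 + \frac{i \sqrt{6}}{2}\right) 143 = 1716 + \frac{143 i \sqrt{6}}{2}$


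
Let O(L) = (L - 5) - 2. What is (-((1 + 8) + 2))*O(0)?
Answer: 77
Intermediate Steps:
O(L) = -7 + L (O(L) = (-5 + L) - 2 = -7 + L)
(-((1 + 8) + 2))*O(0) = (-((1 + 8) + 2))*(-7 + 0) = -(9 + 2)*(-7) = -1*11*(-7) = -11*(-7) = 77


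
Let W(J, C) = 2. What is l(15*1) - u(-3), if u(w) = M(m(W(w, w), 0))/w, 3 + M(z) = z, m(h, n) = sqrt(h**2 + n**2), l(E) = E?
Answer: 44/3 ≈ 14.667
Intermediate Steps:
M(z) = -3 + z
u(w) = -1/w (u(w) = (-3 + sqrt(2**2 + 0**2))/w = (-3 + sqrt(4 + 0))/w = (-3 + sqrt(4))/w = (-3 + 2)/w = -1/w)
l(15*1) - u(-3) = 15*1 - (-1)/(-3) = 15 - (-1)*(-1)/3 = 15 - 1*1/3 = 15 - 1/3 = 44/3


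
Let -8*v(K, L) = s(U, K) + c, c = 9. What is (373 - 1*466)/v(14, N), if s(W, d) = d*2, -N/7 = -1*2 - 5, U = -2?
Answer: 744/37 ≈ 20.108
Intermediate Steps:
N = 49 (N = -7*(-1*2 - 5) = -7*(-2 - 5) = -7*(-7) = 49)
s(W, d) = 2*d
v(K, L) = -9/8 - K/4 (v(K, L) = -(2*K + 9)/8 = -(9 + 2*K)/8 = -9/8 - K/4)
(373 - 1*466)/v(14, N) = (373 - 1*466)/(-9/8 - ¼*14) = (373 - 466)/(-9/8 - 7/2) = -93/(-37/8) = -93*(-8/37) = 744/37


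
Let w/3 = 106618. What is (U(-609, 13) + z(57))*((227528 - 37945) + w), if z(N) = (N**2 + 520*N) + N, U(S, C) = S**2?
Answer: 205724415399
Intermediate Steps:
z(N) = N**2 + 521*N
w = 319854 (w = 3*106618 = 319854)
(U(-609, 13) + z(57))*((227528 - 37945) + w) = ((-609)**2 + 57*(521 + 57))*((227528 - 37945) + 319854) = (370881 + 57*578)*(189583 + 319854) = (370881 + 32946)*509437 = 403827*509437 = 205724415399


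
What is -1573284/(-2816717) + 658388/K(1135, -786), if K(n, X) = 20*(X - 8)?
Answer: -457377230569/11182366490 ≈ -40.902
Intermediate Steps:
K(n, X) = -160 + 20*X (K(n, X) = 20*(-8 + X) = -160 + 20*X)
-1573284/(-2816717) + 658388/K(1135, -786) = -1573284/(-2816717) + 658388/(-160 + 20*(-786)) = -1573284*(-1/2816717) + 658388/(-160 - 15720) = 1573284/2816717 + 658388/(-15880) = 1573284/2816717 + 658388*(-1/15880) = 1573284/2816717 - 164597/3970 = -457377230569/11182366490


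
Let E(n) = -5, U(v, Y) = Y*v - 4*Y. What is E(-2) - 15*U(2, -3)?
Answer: -95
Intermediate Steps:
U(v, Y) = -4*Y + Y*v
E(-2) - 15*U(2, -3) = -5 - (-45)*(-4 + 2) = -5 - (-45)*(-2) = -5 - 15*6 = -5 - 90 = -95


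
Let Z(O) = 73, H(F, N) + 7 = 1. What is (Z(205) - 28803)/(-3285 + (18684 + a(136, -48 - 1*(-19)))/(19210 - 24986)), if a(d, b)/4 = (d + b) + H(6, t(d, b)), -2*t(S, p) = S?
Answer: 5185765/593539 ≈ 8.7370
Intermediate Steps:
t(S, p) = -S/2
H(F, N) = -6 (H(F, N) = -7 + 1 = -6)
a(d, b) = -24 + 4*b + 4*d (a(d, b) = 4*((d + b) - 6) = 4*((b + d) - 6) = 4*(-6 + b + d) = -24 + 4*b + 4*d)
(Z(205) - 28803)/(-3285 + (18684 + a(136, -48 - 1*(-19)))/(19210 - 24986)) = (73 - 28803)/(-3285 + (18684 + (-24 + 4*(-48 - 1*(-19)) + 4*136))/(19210 - 24986)) = -28730/(-3285 + (18684 + (-24 + 4*(-48 + 19) + 544))/(-5776)) = -28730/(-3285 + (18684 + (-24 + 4*(-29) + 544))*(-1/5776)) = -28730/(-3285 + (18684 + (-24 - 116 + 544))*(-1/5776)) = -28730/(-3285 + (18684 + 404)*(-1/5776)) = -28730/(-3285 + 19088*(-1/5776)) = -28730/(-3285 - 1193/361) = -28730/(-1187078/361) = -28730*(-361/1187078) = 5185765/593539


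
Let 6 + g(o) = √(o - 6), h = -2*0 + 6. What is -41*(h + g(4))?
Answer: -41*I*√2 ≈ -57.983*I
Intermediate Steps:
h = 6 (h = 0 + 6 = 6)
g(o) = -6 + √(-6 + o) (g(o) = -6 + √(o - 6) = -6 + √(-6 + o))
-41*(h + g(4)) = -41*(6 + (-6 + √(-6 + 4))) = -41*(6 + (-6 + √(-2))) = -41*(6 + (-6 + I*√2)) = -41*I*√2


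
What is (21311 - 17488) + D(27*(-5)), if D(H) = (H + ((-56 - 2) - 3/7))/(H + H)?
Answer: 3613412/945 ≈ 3823.7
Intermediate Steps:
D(H) = (-409/7 + H)/(2*H) (D(H) = (H + (-58 - 3*1/7))/((2*H)) = (H + (-58 - 3/7))*(1/(2*H)) = (H - 409/7)*(1/(2*H)) = (-409/7 + H)*(1/(2*H)) = (-409/7 + H)/(2*H))
(21311 - 17488) + D(27*(-5)) = (21311 - 17488) + (-409 + 7*(27*(-5)))/(14*((27*(-5)))) = 3823 + (1/14)*(-409 + 7*(-135))/(-135) = 3823 + (1/14)*(-1/135)*(-409 - 945) = 3823 + (1/14)*(-1/135)*(-1354) = 3823 + 677/945 = 3613412/945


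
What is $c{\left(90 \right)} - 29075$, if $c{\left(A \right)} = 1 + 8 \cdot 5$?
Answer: $-29034$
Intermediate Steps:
$c{\left(A \right)} = 41$ ($c{\left(A \right)} = 1 + 40 = 41$)
$c{\left(90 \right)} - 29075 = 41 - 29075 = -29034$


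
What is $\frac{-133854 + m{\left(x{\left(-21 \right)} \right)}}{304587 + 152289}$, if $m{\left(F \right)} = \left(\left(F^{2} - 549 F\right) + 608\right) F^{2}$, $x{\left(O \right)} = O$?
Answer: $\frac{64441}{5439} \approx 11.848$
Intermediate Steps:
$m{\left(F \right)} = F^{2} \left(608 + F^{2} - 549 F\right)$ ($m{\left(F \right)} = \left(608 + F^{2} - 549 F\right) F^{2} = F^{2} \left(608 + F^{2} - 549 F\right)$)
$\frac{-133854 + m{\left(x{\left(-21 \right)} \right)}}{304587 + 152289} = \frac{-133854 + \left(-21\right)^{2} \left(608 + \left(-21\right)^{2} - -11529\right)}{304587 + 152289} = \frac{-133854 + 441 \left(608 + 441 + 11529\right)}{456876} = \left(-133854 + 441 \cdot 12578\right) \frac{1}{456876} = \left(-133854 + 5546898\right) \frac{1}{456876} = 5413044 \cdot \frac{1}{456876} = \frac{64441}{5439}$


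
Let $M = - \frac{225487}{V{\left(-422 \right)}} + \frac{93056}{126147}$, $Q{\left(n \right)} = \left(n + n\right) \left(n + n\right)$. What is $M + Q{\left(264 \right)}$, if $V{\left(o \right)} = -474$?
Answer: $\frac{5566003114895}{19931226} \approx 2.7926 \cdot 10^{5}$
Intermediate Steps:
$Q{\left(n \right)} = 4 n^{2}$ ($Q{\left(n \right)} = 2 n 2 n = 4 n^{2}$)
$M = \frac{9496205711}{19931226}$ ($M = - \frac{225487}{-474} + \frac{93056}{126147} = \left(-225487\right) \left(- \frac{1}{474}\right) + 93056 \cdot \frac{1}{126147} = \frac{225487}{474} + \frac{93056}{126147} = \frac{9496205711}{19931226} \approx 476.45$)
$M + Q{\left(264 \right)} = \frac{9496205711}{19931226} + 4 \cdot 264^{2} = \frac{9496205711}{19931226} + 4 \cdot 69696 = \frac{9496205711}{19931226} + 278784 = \frac{5566003114895}{19931226}$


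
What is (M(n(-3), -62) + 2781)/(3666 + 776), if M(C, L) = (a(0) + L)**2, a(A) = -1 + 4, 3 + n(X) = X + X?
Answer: 3131/2221 ≈ 1.4097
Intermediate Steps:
n(X) = -3 + 2*X (n(X) = -3 + (X + X) = -3 + 2*X)
a(A) = 3
M(C, L) = (3 + L)**2
(M(n(-3), -62) + 2781)/(3666 + 776) = ((3 - 62)**2 + 2781)/(3666 + 776) = ((-59)**2 + 2781)/4442 = (3481 + 2781)*(1/4442) = 6262*(1/4442) = 3131/2221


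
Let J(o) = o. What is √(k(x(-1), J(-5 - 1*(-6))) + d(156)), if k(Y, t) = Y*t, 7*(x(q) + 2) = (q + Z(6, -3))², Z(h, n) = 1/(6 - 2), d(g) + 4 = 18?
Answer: √9471/28 ≈ 3.4757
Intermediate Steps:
d(g) = 14 (d(g) = -4 + 18 = 14)
Z(h, n) = ¼ (Z(h, n) = 1/4 = ¼)
x(q) = -2 + (¼ + q)²/7 (x(q) = -2 + (q + ¼)²/7 = -2 + (¼ + q)²/7)
√(k(x(-1), J(-5 - 1*(-6))) + d(156)) = √((-2 + (1 + 4*(-1))²/112)*(-5 - 1*(-6)) + 14) = √((-2 + (1 - 4)²/112)*(-5 + 6) + 14) = √((-2 + (1/112)*(-3)²)*1 + 14) = √((-2 + (1/112)*9)*1 + 14) = √((-2 + 9/112)*1 + 14) = √(-215/112*1 + 14) = √(-215/112 + 14) = √(1353/112) = √9471/28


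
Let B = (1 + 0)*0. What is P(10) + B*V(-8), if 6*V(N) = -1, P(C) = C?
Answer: 10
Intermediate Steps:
B = 0 (B = 1*0 = 0)
V(N) = -⅙ (V(N) = (⅙)*(-1) = -⅙)
P(10) + B*V(-8) = 10 + 0*(-⅙) = 10 + 0 = 10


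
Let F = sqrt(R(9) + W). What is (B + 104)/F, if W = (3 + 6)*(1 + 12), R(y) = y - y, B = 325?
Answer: 11*sqrt(13) ≈ 39.661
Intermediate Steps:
R(y) = 0
W = 117 (W = 9*13 = 117)
F = 3*sqrt(13) (F = sqrt(0 + 117) = sqrt(117) = 3*sqrt(13) ≈ 10.817)
(B + 104)/F = (325 + 104)/((3*sqrt(13))) = 429*(sqrt(13)/39) = 11*sqrt(13)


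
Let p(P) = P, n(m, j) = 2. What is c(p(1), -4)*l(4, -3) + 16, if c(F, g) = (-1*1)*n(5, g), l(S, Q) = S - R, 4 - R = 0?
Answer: 16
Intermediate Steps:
R = 4 (R = 4 - 1*0 = 4 + 0 = 4)
l(S, Q) = -4 + S (l(S, Q) = S - 1*4 = S - 4 = -4 + S)
c(F, g) = -2 (c(F, g) = -1*1*2 = -1*2 = -2)
c(p(1), -4)*l(4, -3) + 16 = -2*(-4 + 4) + 16 = -2*0 + 16 = 0 + 16 = 16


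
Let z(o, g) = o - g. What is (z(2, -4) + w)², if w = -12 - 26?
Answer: 1024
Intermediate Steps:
w = -38
(z(2, -4) + w)² = ((2 - 1*(-4)) - 38)² = ((2 + 4) - 38)² = (6 - 38)² = (-32)² = 1024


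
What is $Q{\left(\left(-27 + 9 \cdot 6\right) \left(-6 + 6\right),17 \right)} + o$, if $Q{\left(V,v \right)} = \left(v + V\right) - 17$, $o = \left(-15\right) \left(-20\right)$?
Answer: $300$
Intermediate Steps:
$o = 300$
$Q{\left(V,v \right)} = -17 + V + v$ ($Q{\left(V,v \right)} = \left(V + v\right) - 17 = -17 + V + v$)
$Q{\left(\left(-27 + 9 \cdot 6\right) \left(-6 + 6\right),17 \right)} + o = \left(-17 + \left(-27 + 9 \cdot 6\right) \left(-6 + 6\right) + 17\right) + 300 = \left(-17 + \left(-27 + 54\right) 0 + 17\right) + 300 = \left(-17 + 27 \cdot 0 + 17\right) + 300 = \left(-17 + 0 + 17\right) + 300 = 0 + 300 = 300$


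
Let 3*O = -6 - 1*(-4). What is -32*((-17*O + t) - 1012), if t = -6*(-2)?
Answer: 94912/3 ≈ 31637.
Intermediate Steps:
t = 12
O = -⅔ (O = (-6 - 1*(-4))/3 = (-6 + 4)/3 = (⅓)*(-2) = -⅔ ≈ -0.66667)
-32*((-17*O + t) - 1012) = -32*((-17*(-⅔) + 12) - 1012) = -32*((34/3 + 12) - 1012) = -32*(70/3 - 1012) = -32*(-2966/3) = 94912/3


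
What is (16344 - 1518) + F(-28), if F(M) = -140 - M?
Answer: 14714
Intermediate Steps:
(16344 - 1518) + F(-28) = (16344 - 1518) + (-140 - 1*(-28)) = 14826 + (-140 + 28) = 14826 - 112 = 14714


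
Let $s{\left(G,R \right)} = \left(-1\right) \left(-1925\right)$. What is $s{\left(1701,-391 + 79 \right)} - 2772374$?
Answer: $-2770449$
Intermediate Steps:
$s{\left(G,R \right)} = 1925$
$s{\left(1701,-391 + 79 \right)} - 2772374 = 1925 - 2772374 = -2770449$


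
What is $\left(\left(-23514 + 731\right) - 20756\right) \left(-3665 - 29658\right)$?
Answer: $1450850097$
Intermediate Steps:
$\left(\left(-23514 + 731\right) - 20756\right) \left(-3665 - 29658\right) = \left(-22783 - 20756\right) \left(-33323\right) = \left(-43539\right) \left(-33323\right) = 1450850097$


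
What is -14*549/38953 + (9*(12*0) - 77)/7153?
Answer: -57977339/278630809 ≈ -0.20808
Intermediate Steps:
-14*549/38953 + (9*(12*0) - 77)/7153 = -7686*1/38953 + (9*0 - 77)*(1/7153) = -7686/38953 + (0 - 77)*(1/7153) = -7686/38953 - 77*1/7153 = -7686/38953 - 77/7153 = -57977339/278630809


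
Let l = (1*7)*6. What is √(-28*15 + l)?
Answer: 3*I*√42 ≈ 19.442*I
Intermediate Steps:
l = 42 (l = 7*6 = 42)
√(-28*15 + l) = √(-28*15 + 42) = √(-420 + 42) = √(-378) = 3*I*√42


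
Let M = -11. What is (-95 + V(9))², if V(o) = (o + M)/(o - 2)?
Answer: 444889/49 ≈ 9079.4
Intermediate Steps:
V(o) = (-11 + o)/(-2 + o) (V(o) = (o - 11)/(o - 2) = (-11 + o)/(-2 + o))
(-95 + V(9))² = (-95 + (-11 + 9)/(-2 + 9))² = (-95 - 2/7)² = (-667/7)² = 444889/49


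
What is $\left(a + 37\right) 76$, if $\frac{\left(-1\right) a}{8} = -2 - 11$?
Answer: $10716$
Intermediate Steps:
$a = 104$ ($a = - 8 \left(-2 - 11\right) = \left(-8\right) \left(-13\right) = 104$)
$\left(a + 37\right) 76 = \left(104 + 37\right) 76 = 141 \cdot 76 = 10716$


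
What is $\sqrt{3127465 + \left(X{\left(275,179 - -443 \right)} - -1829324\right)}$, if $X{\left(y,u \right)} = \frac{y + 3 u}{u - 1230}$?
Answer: $\frac{\sqrt{114521571698}}{152} \approx 2226.4$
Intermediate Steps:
$X{\left(y,u \right)} = \frac{y + 3 u}{-1230 + u}$
$\sqrt{3127465 + \left(X{\left(275,179 - -443 \right)} - -1829324\right)} = \sqrt{3127465 + \left(\frac{275 + 3 \left(179 - -443\right)}{-1230 + \left(179 - -443\right)} - -1829324\right)} = \sqrt{3127465 + \left(\frac{275 + 3 \left(179 + 443\right)}{-1230 + \left(179 + 443\right)} + 1829324\right)} = \sqrt{3127465 + \left(\frac{275 + 3 \cdot 622}{-1230 + 622} + 1829324\right)} = \sqrt{3127465 + \left(\frac{275 + 1866}{-608} + 1829324\right)} = \sqrt{3127465 + \left(\left(- \frac{1}{608}\right) 2141 + 1829324\right)} = \sqrt{3127465 + \left(- \frac{2141}{608} + 1829324\right)} = \sqrt{3127465 + \frac{1112226851}{608}} = \sqrt{\frac{3013725571}{608}} = \frac{\sqrt{114521571698}}{152}$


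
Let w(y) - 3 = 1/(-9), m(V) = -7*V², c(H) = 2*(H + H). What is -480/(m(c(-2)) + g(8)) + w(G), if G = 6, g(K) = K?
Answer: 394/99 ≈ 3.9798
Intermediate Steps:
c(H) = 4*H (c(H) = 2*(2*H) = 4*H)
w(y) = 26/9 (w(y) = 3 + 1/(-9) = 3 - ⅑ = 26/9)
-480/(m(c(-2)) + g(8)) + w(G) = -480/(-7*(4*(-2))² + 8) + 26/9 = -480/(-7*(-8)² + 8) + 26/9 = -480/(-7*64 + 8) + 26/9 = -480/(-448 + 8) + 26/9 = -480/(-440) + 26/9 = -480*(-1/440) + 26/9 = 12/11 + 26/9 = 394/99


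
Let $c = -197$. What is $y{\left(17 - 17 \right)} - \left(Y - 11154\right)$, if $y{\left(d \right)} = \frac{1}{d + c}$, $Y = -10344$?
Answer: $\frac{4235105}{197} \approx 21498.0$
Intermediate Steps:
$y{\left(d \right)} = \frac{1}{-197 + d}$ ($y{\left(d \right)} = \frac{1}{d - 197} = \frac{1}{-197 + d}$)
$y{\left(17 - 17 \right)} - \left(Y - 11154\right) = \frac{1}{-197 + \left(17 - 17\right)} - \left(-10344 - 11154\right) = \frac{1}{-197 + 0} - \left(-10344 - 11154\right) = \frac{1}{-197} - -21498 = - \frac{1}{197} + 21498 = \frac{4235105}{197}$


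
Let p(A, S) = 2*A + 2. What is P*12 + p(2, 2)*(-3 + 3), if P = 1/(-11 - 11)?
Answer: -6/11 ≈ -0.54545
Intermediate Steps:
p(A, S) = 2 + 2*A
P = -1/22 (P = 1/(-22) = -1/22 ≈ -0.045455)
P*12 + p(2, 2)*(-3 + 3) = -1/22*12 + (2 + 2*2)*(-3 + 3) = -6/11 + (2 + 4)*0 = -6/11 + 6*0 = -6/11 + 0 = -6/11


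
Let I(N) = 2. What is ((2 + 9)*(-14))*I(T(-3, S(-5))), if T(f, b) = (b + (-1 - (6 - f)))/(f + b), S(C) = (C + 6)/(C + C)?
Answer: -308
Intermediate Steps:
S(C) = (6 + C)/(2*C) (S(C) = (6 + C)/((2*C)) = (6 + C)*(1/(2*C)) = (6 + C)/(2*C))
T(f, b) = (-7 + b + f)/(b + f) (T(f, b) = (b + (-1 + (-6 + f)))/(b + f) = (b + (-7 + f))/(b + f) = (-7 + b + f)/(b + f))
((2 + 9)*(-14))*I(T(-3, S(-5))) = ((2 + 9)*(-14))*2 = (11*(-14))*2 = -154*2 = -308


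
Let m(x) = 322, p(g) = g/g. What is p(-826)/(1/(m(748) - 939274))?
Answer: -938952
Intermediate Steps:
p(g) = 1
p(-826)/(1/(m(748) - 939274)) = 1/1/(322 - 939274) = 1/1/(-938952) = 1/(-1/938952) = 1*(-938952) = -938952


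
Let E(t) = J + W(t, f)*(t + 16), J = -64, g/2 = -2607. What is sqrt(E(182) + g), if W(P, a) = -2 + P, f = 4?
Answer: sqrt(30362) ≈ 174.25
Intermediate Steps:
g = -5214 (g = 2*(-2607) = -5214)
E(t) = -64 + (-2 + t)*(16 + t) (E(t) = -64 + (-2 + t)*(t + 16) = -64 + (-2 + t)*(16 + t))
sqrt(E(182) + g) = sqrt((-96 + 182**2 + 14*182) - 5214) = sqrt((-96 + 33124 + 2548) - 5214) = sqrt(35576 - 5214) = sqrt(30362)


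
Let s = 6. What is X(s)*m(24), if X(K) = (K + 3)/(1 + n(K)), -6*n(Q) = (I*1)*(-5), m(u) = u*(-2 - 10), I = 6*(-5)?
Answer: 108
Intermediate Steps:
I = -30
m(u) = -12*u (m(u) = u*(-12) = -12*u)
n(Q) = -25 (n(Q) = -(-30*1)*(-5)/6 = -(-5)*(-5) = -1/6*150 = -25)
X(K) = -1/8 - K/24 (X(K) = (K + 3)/(1 - 25) = (3 + K)/(-24) = (3 + K)*(-1/24) = -1/8 - K/24)
X(s)*m(24) = (-1/8 - 1/24*6)*(-12*24) = (-1/8 - 1/4)*(-288) = -3/8*(-288) = 108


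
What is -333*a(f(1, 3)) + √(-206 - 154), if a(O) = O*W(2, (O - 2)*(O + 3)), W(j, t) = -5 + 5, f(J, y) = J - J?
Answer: 6*I*√10 ≈ 18.974*I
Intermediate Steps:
f(J, y) = 0
W(j, t) = 0
a(O) = 0 (a(O) = O*0 = 0)
-333*a(f(1, 3)) + √(-206 - 154) = -333*0 + √(-206 - 154) = 0 + √(-360) = 0 + 6*I*√10 = 6*I*√10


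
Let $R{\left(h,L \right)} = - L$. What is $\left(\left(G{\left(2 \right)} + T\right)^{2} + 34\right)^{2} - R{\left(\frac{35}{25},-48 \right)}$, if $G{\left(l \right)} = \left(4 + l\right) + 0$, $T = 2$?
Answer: $9556$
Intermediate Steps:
$G{\left(l \right)} = 4 + l$
$\left(\left(G{\left(2 \right)} + T\right)^{2} + 34\right)^{2} - R{\left(\frac{35}{25},-48 \right)} = \left(\left(\left(4 + 2\right) + 2\right)^{2} + 34\right)^{2} - \left(-1\right) \left(-48\right) = \left(\left(6 + 2\right)^{2} + 34\right)^{2} - 48 = \left(8^{2} + 34\right)^{2} - 48 = \left(64 + 34\right)^{2} - 48 = 98^{2} - 48 = 9604 - 48 = 9556$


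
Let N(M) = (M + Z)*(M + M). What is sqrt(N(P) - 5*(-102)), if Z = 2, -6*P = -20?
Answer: sqrt(4910)/3 ≈ 23.357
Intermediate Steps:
P = 10/3 (P = -1/6*(-20) = 10/3 ≈ 3.3333)
N(M) = 2*M*(2 + M) (N(M) = (M + 2)*(M + M) = (2 + M)*(2*M) = 2*M*(2 + M))
sqrt(N(P) - 5*(-102)) = sqrt(2*(10/3)*(2 + 10/3) - 5*(-102)) = sqrt(2*(10/3)*(16/3) + 510) = sqrt(320/9 + 510) = sqrt(4910/9) = sqrt(4910)/3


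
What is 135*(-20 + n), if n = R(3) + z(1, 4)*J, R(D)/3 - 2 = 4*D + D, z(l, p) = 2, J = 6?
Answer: 5805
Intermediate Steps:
R(D) = 6 + 15*D (R(D) = 6 + 3*(4*D + D) = 6 + 3*(5*D) = 6 + 15*D)
n = 63 (n = (6 + 15*3) + 2*6 = (6 + 45) + 12 = 51 + 12 = 63)
135*(-20 + n) = 135*(-20 + 63) = 135*43 = 5805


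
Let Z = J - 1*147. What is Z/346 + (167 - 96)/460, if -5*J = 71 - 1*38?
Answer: -4609/15916 ≈ -0.28958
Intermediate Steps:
J = -33/5 (J = -(71 - 1*38)/5 = -(71 - 38)/5 = -⅕*33 = -33/5 ≈ -6.6000)
Z = -768/5 (Z = -33/5 - 1*147 = -33/5 - 147 = -768/5 ≈ -153.60)
Z/346 + (167 - 96)/460 = -768/5/346 + (167 - 96)/460 = -768/5*1/346 + 71*(1/460) = -384/865 + 71/460 = -4609/15916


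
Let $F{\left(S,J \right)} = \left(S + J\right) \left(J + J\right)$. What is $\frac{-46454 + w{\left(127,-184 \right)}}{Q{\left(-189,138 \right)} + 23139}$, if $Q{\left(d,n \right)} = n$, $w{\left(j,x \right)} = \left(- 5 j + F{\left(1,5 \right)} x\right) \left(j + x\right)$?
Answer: $\frac{619021}{23277} \approx 26.594$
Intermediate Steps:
$F{\left(S,J \right)} = 2 J \left(J + S\right)$ ($F{\left(S,J \right)} = \left(J + S\right) 2 J = 2 J \left(J + S\right)$)
$w{\left(j,x \right)} = \left(j + x\right) \left(- 5 j + 60 x\right)$ ($w{\left(j,x \right)} = \left(- 5 j + 2 \cdot 5 \left(5 + 1\right) x\right) \left(j + x\right) = \left(- 5 j + 2 \cdot 5 \cdot 6 x\right) \left(j + x\right) = \left(- 5 j + 60 x\right) \left(j + x\right) = \left(j + x\right) \left(- 5 j + 60 x\right)$)
$\frac{-46454 + w{\left(127,-184 \right)}}{Q{\left(-189,138 \right)} + 23139} = \frac{-46454 + \left(- 5 \cdot 127^{2} + 60 \left(-184\right)^{2} + 55 \cdot 127 \left(-184\right)\right)}{138 + 23139} = \frac{-46454 - -665475}{23277} = \left(-46454 - -665475\right) \frac{1}{23277} = \left(-46454 + 665475\right) \frac{1}{23277} = 619021 \cdot \frac{1}{23277} = \frac{619021}{23277}$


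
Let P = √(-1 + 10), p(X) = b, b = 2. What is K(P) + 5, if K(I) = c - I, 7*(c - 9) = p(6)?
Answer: 79/7 ≈ 11.286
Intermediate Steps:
p(X) = 2
c = 65/7 (c = 9 + (⅐)*2 = 9 + 2/7 = 65/7 ≈ 9.2857)
P = 3 (P = √9 = 3)
K(I) = 65/7 - I
K(P) + 5 = (65/7 - 1*3) + 5 = (65/7 - 3) + 5 = 44/7 + 5 = 79/7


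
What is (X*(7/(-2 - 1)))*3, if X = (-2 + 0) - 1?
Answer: 21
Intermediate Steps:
X = -3 (X = -2 - 1 = -3)
(X*(7/(-2 - 1)))*3 = -21/(-2 - 1)*3 = -21/(-3)*3 = -21*(-1)/3*3 = -3*(-7/3)*3 = 7*3 = 21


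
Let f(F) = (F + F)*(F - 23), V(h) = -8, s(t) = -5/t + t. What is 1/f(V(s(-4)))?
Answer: 1/496 ≈ 0.0020161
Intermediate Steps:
s(t) = t - 5/t
f(F) = 2*F*(-23 + F) (f(F) = (2*F)*(-23 + F) = 2*F*(-23 + F))
1/f(V(s(-4))) = 1/(2*(-8)*(-23 - 8)) = 1/(2*(-8)*(-31)) = 1/496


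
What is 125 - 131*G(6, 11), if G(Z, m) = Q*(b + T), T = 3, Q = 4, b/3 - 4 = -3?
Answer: -3019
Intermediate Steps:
b = 3 (b = 12 + 3*(-3) = 12 - 9 = 3)
G(Z, m) = 24 (G(Z, m) = 4*(3 + 3) = 4*6 = 24)
125 - 131*G(6, 11) = 125 - 131*24 = 125 - 3144 = -3019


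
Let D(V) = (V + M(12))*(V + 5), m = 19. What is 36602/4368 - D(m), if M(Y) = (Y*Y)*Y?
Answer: -91552451/2184 ≈ -41920.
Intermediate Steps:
M(Y) = Y**3 (M(Y) = Y**2*Y = Y**3)
D(V) = (5 + V)*(1728 + V) (D(V) = (V + 12**3)*(V + 5) = (V + 1728)*(5 + V) = (1728 + V)*(5 + V) = (5 + V)*(1728 + V))
36602/4368 - D(m) = 36602/4368 - (8640 + 19**2 + 1733*19) = 36602*(1/4368) - (8640 + 361 + 32927) = 18301/2184 - 1*41928 = 18301/2184 - 41928 = -91552451/2184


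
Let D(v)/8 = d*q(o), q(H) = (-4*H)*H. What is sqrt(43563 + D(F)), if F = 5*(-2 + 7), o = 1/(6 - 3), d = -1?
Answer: sqrt(392099)/3 ≈ 208.73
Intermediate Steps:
o = 1/3 ≈ 0.33333
F = 25 (F = 5*5 = 25)
q(H) = -4*H**2
D(v) = 32/9 (D(v) = 8*(-(-4)*(1/3)**2) = 8*(-(-4)/9) = 8*(-1*(-4/9)) = 8*(4/9) = 32/9)
sqrt(43563 + D(F)) = sqrt(43563 + 32/9) = sqrt(392099/9) = sqrt(392099)/3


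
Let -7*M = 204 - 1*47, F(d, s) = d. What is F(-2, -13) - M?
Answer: 143/7 ≈ 20.429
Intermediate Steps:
M = -157/7 (M = -(204 - 1*47)/7 = -(204 - 47)/7 = -⅐*157 = -157/7 ≈ -22.429)
F(-2, -13) - M = -2 - 1*(-157/7) = -2 + 157/7 = 143/7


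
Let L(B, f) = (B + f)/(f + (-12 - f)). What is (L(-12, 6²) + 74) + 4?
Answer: 76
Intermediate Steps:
L(B, f) = -B/12 - f/12 (L(B, f) = (B + f)/(-12) = (B + f)*(-1/12) = -B/12 - f/12)
(L(-12, 6²) + 74) + 4 = ((-1/12*(-12) - 1/12*6²) + 74) + 4 = ((1 - 1/12*36) + 74) + 4 = ((1 - 3) + 74) + 4 = (-2 + 74) + 4 = 72 + 4 = 76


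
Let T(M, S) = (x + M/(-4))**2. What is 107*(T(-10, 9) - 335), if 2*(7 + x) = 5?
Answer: -35417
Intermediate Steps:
x = -9/2 (x = -7 + (1/2)*5 = -7 + 5/2 = -9/2 ≈ -4.5000)
T(M, S) = (-9/2 - M/4)**2 (T(M, S) = (-9/2 + M/(-4))**2 = (-9/2 + M*(-1/4))**2 = (-9/2 - M/4)**2)
107*(T(-10, 9) - 335) = 107*((18 - 10)**2/16 - 335) = 107*((1/16)*8**2 - 335) = 107*((1/16)*64 - 335) = 107*(4 - 335) = 107*(-331) = -35417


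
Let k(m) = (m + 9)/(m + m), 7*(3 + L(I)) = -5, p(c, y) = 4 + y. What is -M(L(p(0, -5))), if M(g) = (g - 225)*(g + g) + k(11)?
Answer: -916262/539 ≈ -1699.9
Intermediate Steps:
L(I) = -26/7 (L(I) = -3 + (⅐)*(-5) = -3 - 5/7 = -26/7)
k(m) = (9 + m)/(2*m) (k(m) = (9 + m)/((2*m)) = (9 + m)*(1/(2*m)) = (9 + m)/(2*m))
M(g) = 10/11 + 2*g*(-225 + g) (M(g) = (g - 225)*(g + g) + (½)*(9 + 11)/11 = (-225 + g)*(2*g) + (½)*(1/11)*20 = 2*g*(-225 + g) + 10/11 = 10/11 + 2*g*(-225 + g))
-M(L(p(0, -5))) = -(10/11 - 450*(-26/7) + 2*(-26/7)²) = -(10/11 + 11700/7 + 2*(676/49)) = -(10/11 + 11700/7 + 1352/49) = -1*916262/539 = -916262/539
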